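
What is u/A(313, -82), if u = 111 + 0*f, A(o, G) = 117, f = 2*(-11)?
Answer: 37/39 ≈ 0.94872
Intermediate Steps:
f = -22
u = 111 (u = 111 + 0*(-22) = 111 + 0 = 111)
u/A(313, -82) = 111/117 = 111*(1/117) = 37/39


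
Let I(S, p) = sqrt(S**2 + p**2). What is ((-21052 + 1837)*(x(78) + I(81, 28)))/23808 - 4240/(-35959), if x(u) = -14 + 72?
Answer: -6662380135/142685312 - 6405*sqrt(7345)/7936 ≈ -115.86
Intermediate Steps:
x(u) = 58
((-21052 + 1837)*(x(78) + I(81, 28)))/23808 - 4240/(-35959) = ((-21052 + 1837)*(58 + sqrt(81**2 + 28**2)))/23808 - 4240/(-35959) = -19215*(58 + sqrt(6561 + 784))*(1/23808) - 4240*(-1/35959) = -19215*(58 + sqrt(7345))*(1/23808) + 4240/35959 = (-1114470 - 19215*sqrt(7345))*(1/23808) + 4240/35959 = (-185745/3968 - 6405*sqrt(7345)/7936) + 4240/35959 = -6662380135/142685312 - 6405*sqrt(7345)/7936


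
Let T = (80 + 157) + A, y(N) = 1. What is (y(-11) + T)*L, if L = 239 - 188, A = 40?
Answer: 14178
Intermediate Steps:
L = 51
T = 277 (T = (80 + 157) + 40 = 237 + 40 = 277)
(y(-11) + T)*L = (1 + 277)*51 = 278*51 = 14178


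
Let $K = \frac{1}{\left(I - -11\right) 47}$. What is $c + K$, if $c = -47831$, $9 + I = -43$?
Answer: $- \frac{92170338}{1927} \approx -47831.0$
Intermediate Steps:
$I = -52$ ($I = -9 - 43 = -52$)
$K = - \frac{1}{1927}$ ($K = \frac{1}{\left(-52 - -11\right) 47} = \frac{1}{\left(-52 + 11\right) 47} = \frac{1}{\left(-41\right) 47} = \frac{1}{-1927} = - \frac{1}{1927} \approx -0.00051894$)
$c + K = -47831 - \frac{1}{1927} = - \frac{92170338}{1927}$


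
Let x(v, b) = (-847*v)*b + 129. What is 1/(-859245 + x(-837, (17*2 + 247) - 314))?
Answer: -1/24254103 ≈ -4.1230e-8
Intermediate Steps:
x(v, b) = 129 - 847*b*v (x(v, b) = -847*b*v + 129 = 129 - 847*b*v)
1/(-859245 + x(-837, (17*2 + 247) - 314)) = 1/(-859245 + (129 - 847*((17*2 + 247) - 314)*(-837))) = 1/(-859245 + (129 - 847*((34 + 247) - 314)*(-837))) = 1/(-859245 + (129 - 847*(281 - 314)*(-837))) = 1/(-859245 + (129 - 847*(-33)*(-837))) = 1/(-859245 + (129 - 23394987)) = 1/(-859245 - 23394858) = 1/(-24254103) = -1/24254103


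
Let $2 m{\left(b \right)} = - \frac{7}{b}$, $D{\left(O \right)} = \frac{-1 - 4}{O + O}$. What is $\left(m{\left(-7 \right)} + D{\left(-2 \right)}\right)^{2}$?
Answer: $\frac{49}{16} \approx 3.0625$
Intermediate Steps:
$D{\left(O \right)} = - \frac{5}{2 O}$
$m{\left(b \right)} = - \frac{7}{2 b}$ ($m{\left(b \right)} = \frac{\left(-7\right) \frac{1}{b}}{2} = - \frac{7}{2 b}$)
$\left(m{\left(-7 \right)} + D{\left(-2 \right)}\right)^{2} = \left(- \frac{7}{2 \left(-7\right)} - \frac{5}{2 \left(-2\right)}\right)^{2} = \left(\left(- \frac{7}{2}\right) \left(- \frac{1}{7}\right) - - \frac{5}{4}\right)^{2} = \left(\frac{1}{2} + \frac{5}{4}\right)^{2} = \left(\frac{7}{4}\right)^{2} = \frac{49}{16}$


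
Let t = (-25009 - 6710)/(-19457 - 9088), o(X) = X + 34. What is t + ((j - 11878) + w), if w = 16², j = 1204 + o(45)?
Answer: -98365012/9515 ≈ -10338.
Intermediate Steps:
o(X) = 34 + X
t = 10573/9515 (t = -31719/(-28545) = -31719*(-1/28545) = 10573/9515 ≈ 1.1112)
j = 1283 (j = 1204 + (34 + 45) = 1204 + 79 = 1283)
w = 256
t + ((j - 11878) + w) = 10573/9515 + ((1283 - 11878) + 256) = 10573/9515 + (-10595 + 256) = 10573/9515 - 10339 = -98365012/9515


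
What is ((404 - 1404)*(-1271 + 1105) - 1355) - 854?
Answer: 163791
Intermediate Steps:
((404 - 1404)*(-1271 + 1105) - 1355) - 854 = (-1000*(-166) - 1355) - 854 = (166000 - 1355) - 854 = 164645 - 854 = 163791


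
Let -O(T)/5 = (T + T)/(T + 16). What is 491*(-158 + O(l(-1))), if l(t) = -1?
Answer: -231752/3 ≈ -77251.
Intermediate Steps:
O(T) = -10*T/(16 + T) (O(T) = -5*(T + T)/(T + 16) = -5*2*T/(16 + T) = -10*T/(16 + T))
491*(-158 + O(l(-1))) = 491*(-158 - 10*(-1)/(16 - 1)) = 491*(-158 - 10*(-1)/15) = 491*(-158 - 10*(-1)*1/15) = 491*(-158 + ⅔) = 491*(-472/3) = -231752/3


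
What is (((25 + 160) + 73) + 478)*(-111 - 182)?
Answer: -215648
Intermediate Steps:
(((25 + 160) + 73) + 478)*(-111 - 182) = ((185 + 73) + 478)*(-293) = (258 + 478)*(-293) = 736*(-293) = -215648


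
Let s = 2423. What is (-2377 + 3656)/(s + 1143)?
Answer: 1279/3566 ≈ 0.35866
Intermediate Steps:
(-2377 + 3656)/(s + 1143) = (-2377 + 3656)/(2423 + 1143) = 1279/3566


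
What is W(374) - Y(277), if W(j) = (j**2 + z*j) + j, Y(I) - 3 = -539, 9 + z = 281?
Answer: 242514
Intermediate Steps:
z = 272 (z = -9 + 281 = 272)
Y(I) = -536 (Y(I) = 3 - 539 = -536)
W(j) = j**2 + 273*j (W(j) = (j**2 + 272*j) + j = j**2 + 273*j)
W(374) - Y(277) = 374*(273 + 374) - 1*(-536) = 374*647 + 536 = 241978 + 536 = 242514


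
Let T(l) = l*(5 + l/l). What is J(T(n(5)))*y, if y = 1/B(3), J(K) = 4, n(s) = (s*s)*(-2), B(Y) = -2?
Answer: -2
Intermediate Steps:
n(s) = -2*s² (n(s) = s²*(-2) = -2*s²)
T(l) = 6*l (T(l) = l*(5 + 1) = l*6 = 6*l)
y = -½ (y = 1/(-2) = -½ ≈ -0.50000)
J(T(n(5)))*y = 4*(-½) = -2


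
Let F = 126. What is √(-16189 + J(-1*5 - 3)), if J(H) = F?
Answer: I*√16063 ≈ 126.74*I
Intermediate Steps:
J(H) = 126
√(-16189 + J(-1*5 - 3)) = √(-16189 + 126) = √(-16063) = I*√16063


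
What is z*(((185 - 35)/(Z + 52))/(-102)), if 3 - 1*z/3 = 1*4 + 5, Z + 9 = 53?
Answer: 75/272 ≈ 0.27574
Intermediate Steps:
Z = 44 (Z = -9 + 53 = 44)
z = -18 (z = 9 - 3*(1*4 + 5) = 9 - 3*(4 + 5) = 9 - 3*9 = 9 - 27 = -18)
z*(((185 - 35)/(Z + 52))/(-102)) = -18*(185 - 35)/(44 + 52)/(-102) = -18*150/96*(-1)/102 = -18*150*(1/96)*(-1)/102 = -225*(-1)/(8*102) = -18*(-25/1632) = 75/272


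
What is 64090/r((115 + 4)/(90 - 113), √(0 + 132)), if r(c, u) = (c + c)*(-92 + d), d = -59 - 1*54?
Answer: 8671/287 ≈ 30.213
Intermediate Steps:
d = -113 (d = -59 - 54 = -113)
r(c, u) = -410*c (r(c, u) = (c + c)*(-92 - 113) = (2*c)*(-205) = -410*c)
64090/r((115 + 4)/(90 - 113), √(0 + 132)) = 64090/((-410*(115 + 4)/(90 - 113))) = 64090/((-48790/(-23))) = 64090/((-48790*(-1)/23)) = 64090/((-410*(-119/23))) = 64090/(48790/23) = 64090*(23/48790) = 8671/287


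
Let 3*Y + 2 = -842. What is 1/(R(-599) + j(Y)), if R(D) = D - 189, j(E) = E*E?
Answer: 9/705244 ≈ 1.2762e-5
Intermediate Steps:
Y = -844/3 (Y = -⅔ + (⅓)*(-842) = -⅔ - 842/3 = -844/3 ≈ -281.33)
j(E) = E²
R(D) = -189 + D
1/(R(-599) + j(Y)) = 1/((-189 - 599) + (-844/3)²) = 1/(-788 + 712336/9) = 1/(705244/9) = 9/705244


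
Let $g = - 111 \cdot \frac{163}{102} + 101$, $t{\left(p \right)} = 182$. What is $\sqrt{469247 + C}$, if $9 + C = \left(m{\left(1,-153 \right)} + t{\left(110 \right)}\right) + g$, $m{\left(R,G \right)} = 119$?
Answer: $\frac{\sqrt{542698786}}{34} \approx 685.17$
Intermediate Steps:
$g = - \frac{2597}{34}$ ($g = - 111 \cdot 163 \cdot \frac{1}{102} + 101 = \left(-111\right) \frac{163}{102} + 101 = - \frac{6031}{34} + 101 = - \frac{2597}{34} \approx -76.382$)
$C = \frac{7331}{34}$ ($C = -9 + \left(\left(119 + 182\right) - \frac{2597}{34}\right) = -9 + \left(301 - \frac{2597}{34}\right) = -9 + \frac{7637}{34} = \frac{7331}{34} \approx 215.62$)
$\sqrt{469247 + C} = \sqrt{469247 + \frac{7331}{34}} = \sqrt{\frac{15961729}{34}} = \frac{\sqrt{542698786}}{34}$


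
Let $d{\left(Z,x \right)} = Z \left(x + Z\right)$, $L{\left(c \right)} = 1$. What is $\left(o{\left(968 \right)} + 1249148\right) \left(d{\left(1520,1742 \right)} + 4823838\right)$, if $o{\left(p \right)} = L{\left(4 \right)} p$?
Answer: $12228732221048$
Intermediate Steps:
$d{\left(Z,x \right)} = Z \left(Z + x\right)$
$o{\left(p \right)} = p$ ($o{\left(p \right)} = 1 p = p$)
$\left(o{\left(968 \right)} + 1249148\right) \left(d{\left(1520,1742 \right)} + 4823838\right) = \left(968 + 1249148\right) \left(1520 \left(1520 + 1742\right) + 4823838\right) = 1250116 \left(1520 \cdot 3262 + 4823838\right) = 1250116 \left(4958240 + 4823838\right) = 1250116 \cdot 9782078 = 12228732221048$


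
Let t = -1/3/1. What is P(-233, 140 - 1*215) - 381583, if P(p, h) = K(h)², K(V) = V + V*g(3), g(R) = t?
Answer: -379083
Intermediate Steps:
t = -⅓ (t = -1*⅓*1 = -⅓*1 = -⅓ ≈ -0.33333)
g(R) = -⅓
K(V) = 2*V/3 (K(V) = V + V*(-⅓) = V - V/3 = 2*V/3)
P(p, h) = 4*h²/9 (P(p, h) = (2*h/3)² = 4*h²/9)
P(-233, 140 - 1*215) - 381583 = 4*(140 - 1*215)²/9 - 381583 = 4*(140 - 215)²/9 - 381583 = (4/9)*(-75)² - 381583 = (4/9)*5625 - 381583 = 2500 - 381583 = -379083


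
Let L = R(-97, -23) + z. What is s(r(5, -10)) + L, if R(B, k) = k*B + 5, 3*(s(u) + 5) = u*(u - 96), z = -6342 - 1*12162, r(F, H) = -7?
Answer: -48098/3 ≈ -16033.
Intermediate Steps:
z = -18504 (z = -6342 - 12162 = -18504)
s(u) = -5 + u*(-96 + u)/3 (s(u) = -5 + (u*(u - 96))/3 = -5 + (u*(-96 + u))/3 = -5 + u*(-96 + u)/3)
R(B, k) = 5 + B*k (R(B, k) = B*k + 5 = 5 + B*k)
L = -16268 (L = (5 - 97*(-23)) - 18504 = (5 + 2231) - 18504 = 2236 - 18504 = -16268)
s(r(5, -10)) + L = (-5 - 32*(-7) + (⅓)*(-7)²) - 16268 = (-5 + 224 + (⅓)*49) - 16268 = (-5 + 224 + 49/3) - 16268 = 706/3 - 16268 = -48098/3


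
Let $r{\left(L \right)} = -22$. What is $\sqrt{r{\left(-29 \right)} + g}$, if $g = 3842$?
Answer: $2 \sqrt{955} \approx 61.806$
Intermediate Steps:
$\sqrt{r{\left(-29 \right)} + g} = \sqrt{-22 + 3842} = \sqrt{3820} = 2 \sqrt{955}$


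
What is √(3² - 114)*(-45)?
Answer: -45*I*√105 ≈ -461.11*I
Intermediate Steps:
√(3² - 114)*(-45) = √(9 - 114)*(-45) = √(-105)*(-45) = (I*√105)*(-45) = -45*I*√105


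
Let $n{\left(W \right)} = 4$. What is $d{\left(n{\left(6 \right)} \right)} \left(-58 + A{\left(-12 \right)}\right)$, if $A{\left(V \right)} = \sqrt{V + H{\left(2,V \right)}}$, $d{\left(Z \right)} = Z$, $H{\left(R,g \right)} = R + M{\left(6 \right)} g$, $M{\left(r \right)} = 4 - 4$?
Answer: $-232 + 4 i \sqrt{10} \approx -232.0 + 12.649 i$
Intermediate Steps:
$M{\left(r \right)} = 0$ ($M{\left(r \right)} = 4 - 4 = 0$)
$H{\left(R,g \right)} = R$ ($H{\left(R,g \right)} = R + 0 g = R + 0 = R$)
$A{\left(V \right)} = \sqrt{2 + V}$ ($A{\left(V \right)} = \sqrt{V + 2} = \sqrt{2 + V}$)
$d{\left(n{\left(6 \right)} \right)} \left(-58 + A{\left(-12 \right)}\right) = 4 \left(-58 + \sqrt{2 - 12}\right) = 4 \left(-58 + \sqrt{-10}\right) = 4 \left(-58 + i \sqrt{10}\right) = -232 + 4 i \sqrt{10}$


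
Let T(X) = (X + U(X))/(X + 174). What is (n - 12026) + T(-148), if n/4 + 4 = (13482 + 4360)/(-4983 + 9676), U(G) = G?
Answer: -4345782/361 ≈ -12038.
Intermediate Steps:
n = -3720/4693 (n = -16 + 4*((13482 + 4360)/(-4983 + 9676)) = -16 + 4*(17842/4693) = -16 + 71368/4693 = -3720/4693 ≈ -0.79267)
T(X) = 2*X/(174 + X) (T(X) = (X + X)/(X + 174) = (2*X)/(174 + X) = 2*X/(174 + X))
(n - 12026) + T(-148) = (-3720/4693 - 12026) + 2*(-148)/(174 - 148) = -56441738/4693 + 2*(-148)/26 = -56441738/4693 + 2*(-148)*(1/26) = -56441738/4693 - 148/13 = -4345782/361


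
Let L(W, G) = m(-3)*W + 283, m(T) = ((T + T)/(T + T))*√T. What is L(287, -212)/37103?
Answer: 283/37103 + 287*I*√3/37103 ≈ 0.0076274 + 0.013398*I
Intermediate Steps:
m(T) = √T (m(T) = ((2*T)/((2*T)))*√T = ((2*T)*(1/(2*T)))*√T = 1*√T = √T)
L(W, G) = 283 + I*W*√3 (L(W, G) = √(-3)*W + 283 = (I*√3)*W + 283 = I*W*√3 + 283 = 283 + I*W*√3)
L(287, -212)/37103 = (283 + I*287*√3)/37103 = (283 + 287*I*√3)*(1/37103) = 283/37103 + 287*I*√3/37103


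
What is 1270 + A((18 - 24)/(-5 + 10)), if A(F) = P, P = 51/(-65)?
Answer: 82499/65 ≈ 1269.2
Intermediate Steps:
P = -51/65 (P = 51*(-1/65) = -51/65 ≈ -0.78462)
A(F) = -51/65
1270 + A((18 - 24)/(-5 + 10)) = 1270 - 51/65 = 82499/65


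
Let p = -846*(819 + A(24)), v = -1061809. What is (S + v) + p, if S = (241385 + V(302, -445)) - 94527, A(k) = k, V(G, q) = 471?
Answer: -1627658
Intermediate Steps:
S = 147329 (S = (241385 + 471) - 94527 = 241856 - 94527 = 147329)
p = -713178 (p = -846*(819 + 24) = -846*843 = -713178)
(S + v) + p = (147329 - 1061809) - 713178 = -914480 - 713178 = -1627658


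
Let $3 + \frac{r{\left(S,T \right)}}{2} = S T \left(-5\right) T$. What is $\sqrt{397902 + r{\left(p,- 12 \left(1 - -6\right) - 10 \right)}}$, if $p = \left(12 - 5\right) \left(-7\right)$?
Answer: $4 \sqrt{295471} \approx 2174.3$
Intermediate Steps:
$p = -49$ ($p = 7 \left(-7\right) = -49$)
$r{\left(S,T \right)} = -6 - 10 S T^{2}$ ($r{\left(S,T \right)} = -6 + 2 S T \left(-5\right) T = -6 + 2 - 5 S T T = -6 + 2 \left(- 5 S T^{2}\right) = -6 - 10 S T^{2}$)
$\sqrt{397902 + r{\left(p,- 12 \left(1 - -6\right) - 10 \right)}} = \sqrt{397902 - \left(6 - 490 \left(- 12 \left(1 - -6\right) - 10\right)^{2}\right)} = \sqrt{397902 - \left(6 - 490 \left(- 12 \left(1 + 6\right) - 10\right)^{2}\right)} = \sqrt{397902 - \left(6 - 490 \left(\left(-12\right) 7 - 10\right)^{2}\right)} = \sqrt{397902 - \left(6 - 490 \left(-84 - 10\right)^{2}\right)} = \sqrt{397902 - \left(6 - 490 \left(-94\right)^{2}\right)} = \sqrt{397902 - \left(6 - 4329640\right)} = \sqrt{397902 + \left(-6 + 4329640\right)} = \sqrt{397902 + 4329634} = \sqrt{4727536} = 4 \sqrt{295471}$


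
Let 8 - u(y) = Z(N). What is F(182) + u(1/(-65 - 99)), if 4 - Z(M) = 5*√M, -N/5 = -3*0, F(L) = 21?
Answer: 25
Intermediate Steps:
N = 0 (N = -(-15)*0 = -5*0 = 0)
Z(M) = 4 - 5*√M
u(y) = 4 (u(y) = 8 - (4 - 5*√0) = 8 - (4 - 5*0) = 8 - (4 + 0) = 8 - 1*4 = 8 - 4 = 4)
F(182) + u(1/(-65 - 99)) = 21 + 4 = 25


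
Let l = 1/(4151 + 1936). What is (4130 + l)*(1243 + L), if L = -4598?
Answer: -84342388405/6087 ≈ -1.3856e+7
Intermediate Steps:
l = 1/6087 ≈ 0.00016428
(4130 + l)*(1243 + L) = (4130 + 1/6087)*(1243 - 4598) = (25139311/6087)*(-3355) = -84342388405/6087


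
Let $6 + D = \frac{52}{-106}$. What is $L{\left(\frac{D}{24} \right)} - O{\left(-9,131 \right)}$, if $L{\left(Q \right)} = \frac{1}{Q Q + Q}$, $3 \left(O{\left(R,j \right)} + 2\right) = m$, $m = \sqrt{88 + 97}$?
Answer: $- \frac{15305}{4988} - \frac{\sqrt{185}}{3} \approx -7.6022$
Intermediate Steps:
$m = \sqrt{185} \approx 13.601$
$D = - \frac{344}{53}$ ($D = -6 + \frac{52}{-106} = -6 + 52 \left(- \frac{1}{106}\right) = -6 - \frac{26}{53} = - \frac{344}{53} \approx -6.4906$)
$O{\left(R,j \right)} = -2 + \frac{\sqrt{185}}{3}$
$L{\left(Q \right)} = \frac{1}{Q + Q^{2}}$ ($L{\left(Q \right)} = \frac{1}{Q^{2} + Q} = \frac{1}{Q + Q^{2}}$)
$L{\left(\frac{D}{24} \right)} - O{\left(-9,131 \right)} = \frac{1}{- \frac{344}{53 \cdot 24} \left(1 - \frac{344}{53 \cdot 24}\right)} - \left(-2 + \frac{\sqrt{185}}{3}\right) = \frac{1}{\left(- \frac{344}{53}\right) \frac{1}{24} \left(1 - \frac{43}{159}\right)} + \left(2 - \frac{\sqrt{185}}{3}\right) = \frac{1}{\left(- \frac{43}{159}\right) \left(1 - \frac{43}{159}\right)} + \left(2 - \frac{\sqrt{185}}{3}\right) = - \frac{159}{43 \cdot \frac{116}{159}} + \left(2 - \frac{\sqrt{185}}{3}\right) = \left(- \frac{159}{43}\right) \frac{159}{116} + \left(2 - \frac{\sqrt{185}}{3}\right) = - \frac{25281}{4988} + \left(2 - \frac{\sqrt{185}}{3}\right) = - \frac{15305}{4988} - \frac{\sqrt{185}}{3}$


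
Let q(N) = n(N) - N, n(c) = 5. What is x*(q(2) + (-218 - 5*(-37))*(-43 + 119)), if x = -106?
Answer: 265530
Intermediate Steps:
q(N) = 5 - N
x*(q(2) + (-218 - 5*(-37))*(-43 + 119)) = -106*((5 - 1*2) + (-218 - 5*(-37))*(-43 + 119)) = -106*((5 - 2) + (-218 + 185)*76) = -106*(3 - 33*76) = -106*(3 - 2508) = -106*(-2505) = 265530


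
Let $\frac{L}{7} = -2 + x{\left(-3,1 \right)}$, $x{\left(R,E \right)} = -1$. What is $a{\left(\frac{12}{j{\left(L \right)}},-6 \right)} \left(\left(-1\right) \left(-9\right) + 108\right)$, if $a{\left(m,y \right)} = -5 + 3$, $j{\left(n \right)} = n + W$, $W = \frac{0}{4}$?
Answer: $-234$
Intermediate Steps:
$W = 0$ ($W = 0 \cdot \frac{1}{4} = 0$)
$L = -21$ ($L = 7 \left(-2 - 1\right) = 7 \left(-3\right) = -21$)
$j{\left(n \right)} = n$ ($j{\left(n \right)} = n + 0 = n$)
$a{\left(m,y \right)} = -2$
$a{\left(\frac{12}{j{\left(L \right)}},-6 \right)} \left(\left(-1\right) \left(-9\right) + 108\right) = - 2 \left(\left(-1\right) \left(-9\right) + 108\right) = - 2 \left(9 + 108\right) = \left(-2\right) 117 = -234$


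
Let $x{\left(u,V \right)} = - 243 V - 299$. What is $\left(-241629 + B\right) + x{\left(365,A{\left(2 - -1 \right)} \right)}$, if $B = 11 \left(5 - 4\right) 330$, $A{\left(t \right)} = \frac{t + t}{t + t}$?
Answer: $-238541$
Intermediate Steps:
$A{\left(t \right)} = 1$ ($A{\left(t \right)} = \frac{2 t}{2 t} = 2 t \frac{1}{2 t} = 1$)
$x{\left(u,V \right)} = -299 - 243 V$
$B = 3630$ ($B = 11 \cdot 1 \cdot 330 = 11 \cdot 330 = 3630$)
$\left(-241629 + B\right) + x{\left(365,A{\left(2 - -1 \right)} \right)} = \left(-241629 + 3630\right) - 542 = -237999 - 542 = -238541$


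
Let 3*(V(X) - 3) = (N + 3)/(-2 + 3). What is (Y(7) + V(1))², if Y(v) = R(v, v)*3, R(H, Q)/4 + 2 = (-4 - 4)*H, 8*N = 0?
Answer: 478864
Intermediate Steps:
N = 0 (N = (⅛)*0 = 0)
R(H, Q) = -8 - 32*H (R(H, Q) = -8 + 4*((-4 - 4)*H) = -8 + 4*(-8*H) = -8 - 32*H)
V(X) = 4 (V(X) = 3 + ((0 + 3)/(-2 + 3))/3 = 3 + (3/1)/3 = 3 + (3*1)/3 = 3 + (⅓)*3 = 3 + 1 = 4)
Y(v) = -24 - 96*v (Y(v) = (-8 - 32*v)*3 = -24 - 96*v)
(Y(7) + V(1))² = ((-24 - 96*7) + 4)² = ((-24 - 672) + 4)² = (-696 + 4)² = (-692)² = 478864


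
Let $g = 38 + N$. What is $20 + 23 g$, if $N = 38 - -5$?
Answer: $1883$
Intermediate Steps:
$N = 43$ ($N = 38 + 5 = 43$)
$g = 81$ ($g = 38 + 43 = 81$)
$20 + 23 g = 20 + 23 \cdot 81 = 20 + 1863 = 1883$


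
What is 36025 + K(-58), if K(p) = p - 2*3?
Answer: 35961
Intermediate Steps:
K(p) = -6 + p (K(p) = p - 6 = -6 + p)
36025 + K(-58) = 36025 + (-6 - 58) = 36025 - 64 = 35961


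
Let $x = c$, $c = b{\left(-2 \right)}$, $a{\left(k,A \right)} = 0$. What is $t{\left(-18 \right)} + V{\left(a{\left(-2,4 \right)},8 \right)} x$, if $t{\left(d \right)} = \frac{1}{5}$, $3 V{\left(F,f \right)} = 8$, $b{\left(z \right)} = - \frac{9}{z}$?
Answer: $\frac{61}{5} \approx 12.2$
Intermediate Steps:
$V{\left(F,f \right)} = \frac{8}{3}$ ($V{\left(F,f \right)} = \frac{1}{3} \cdot 8 = \frac{8}{3}$)
$c = \frac{9}{2}$ ($c = - \frac{9}{-2} = \left(-9\right) \left(- \frac{1}{2}\right) = \frac{9}{2} \approx 4.5$)
$t{\left(d \right)} = \frac{1}{5}$
$x = \frac{9}{2} \approx 4.5$
$t{\left(-18 \right)} + V{\left(a{\left(-2,4 \right)},8 \right)} x = \frac{1}{5} + \frac{8}{3} \cdot \frac{9}{2} = \frac{1}{5} + 12 = \frac{61}{5}$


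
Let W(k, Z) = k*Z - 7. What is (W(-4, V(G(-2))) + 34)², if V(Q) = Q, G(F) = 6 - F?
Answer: 25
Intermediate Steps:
W(k, Z) = -7 + Z*k (W(k, Z) = Z*k - 7 = -7 + Z*k)
(W(-4, V(G(-2))) + 34)² = ((-7 + (6 - 1*(-2))*(-4)) + 34)² = ((-7 + (6 + 2)*(-4)) + 34)² = ((-7 + 8*(-4)) + 34)² = ((-7 - 32) + 34)² = (-39 + 34)² = (-5)² = 25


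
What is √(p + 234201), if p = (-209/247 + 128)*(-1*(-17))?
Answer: √39945282/13 ≈ 486.17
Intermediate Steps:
p = 28101/13 (p = (-209*1/247 + 128)*17 = (-11/13 + 128)*17 = (1653/13)*17 = 28101/13 ≈ 2161.6)
√(p + 234201) = √(28101/13 + 234201) = √(3072714/13) = √39945282/13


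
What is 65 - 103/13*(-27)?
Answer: 3626/13 ≈ 278.92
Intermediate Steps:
65 - 103/13*(-27) = 65 + 2781/13 = 3626/13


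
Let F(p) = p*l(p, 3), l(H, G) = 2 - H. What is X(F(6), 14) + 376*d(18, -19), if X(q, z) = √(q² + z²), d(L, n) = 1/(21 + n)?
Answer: 188 + 2*√193 ≈ 215.78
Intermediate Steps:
F(p) = p*(2 - p)
X(F(6), 14) + 376*d(18, -19) = √((6*(2 - 1*6))² + 14²) + 376/(21 - 19) = √((6*(2 - 6))² + 196) + 376/2 = √((6*(-4))² + 196) + 376*(½) = √((-24)² + 196) + 188 = √(576 + 196) + 188 = √772 + 188 = 2*√193 + 188 = 188 + 2*√193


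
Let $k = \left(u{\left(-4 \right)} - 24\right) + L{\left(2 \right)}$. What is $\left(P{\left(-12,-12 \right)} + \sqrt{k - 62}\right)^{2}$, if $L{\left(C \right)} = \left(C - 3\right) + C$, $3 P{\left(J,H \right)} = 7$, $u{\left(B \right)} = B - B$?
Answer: $- \frac{716}{9} + \frac{14 i \sqrt{85}}{3} \approx -79.556 + 43.025 i$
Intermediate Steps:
$u{\left(B \right)} = 0$
$P{\left(J,H \right)} = \frac{7}{3}$ ($P{\left(J,H \right)} = \frac{1}{3} \cdot 7 = \frac{7}{3}$)
$L{\left(C \right)} = -3 + 2 C$ ($L{\left(C \right)} = \left(-3 + C\right) + C = -3 + 2 C$)
$k = -23$ ($k = \left(0 - 24\right) + \left(-3 + 2 \cdot 2\right) = -24 + \left(-3 + 4\right) = -24 + 1 = -23$)
$\left(P{\left(-12,-12 \right)} + \sqrt{k - 62}\right)^{2} = \left(\frac{7}{3} + \sqrt{-23 - 62}\right)^{2} = \left(\frac{7}{3} + \sqrt{-85}\right)^{2} = \left(\frac{7}{3} + i \sqrt{85}\right)^{2}$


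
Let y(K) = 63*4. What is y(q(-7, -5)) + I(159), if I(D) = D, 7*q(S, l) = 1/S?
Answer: 411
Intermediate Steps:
q(S, l) = 1/(7*S)
y(K) = 252
y(q(-7, -5)) + I(159) = 252 + 159 = 411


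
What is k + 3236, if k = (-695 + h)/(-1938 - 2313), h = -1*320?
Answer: 13757251/4251 ≈ 3236.2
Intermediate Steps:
h = -320
k = 1015/4251 (k = (-695 - 320)/(-1938 - 2313) = -1015/(-4251) = -1015*(-1/4251) = 1015/4251 ≈ 0.23877)
k + 3236 = 1015/4251 + 3236 = 13757251/4251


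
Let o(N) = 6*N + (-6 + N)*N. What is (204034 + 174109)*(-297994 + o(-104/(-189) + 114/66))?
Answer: -487040418579761047/4322241 ≈ -1.1268e+11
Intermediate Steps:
o(N) = 6*N + N*(-6 + N)
(204034 + 174109)*(-297994 + o(-104/(-189) + 114/66)) = (204034 + 174109)*(-297994 + (-104/(-189) + 114/66)²) = 378143*(-297994 + (-104*(-1/189) + 114*(1/66))²) = 378143*(-297994 + (104/189 + 19/11)²) = 378143*(-297994 + (4735/2079)²) = 378143*(-297994 + 22420225/4322241) = 378143*(-1287979464329/4322241) = -487040418579761047/4322241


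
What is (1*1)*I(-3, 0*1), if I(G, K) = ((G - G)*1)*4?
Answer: 0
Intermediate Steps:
I(G, K) = 0 (I(G, K) = (0*1)*4 = 0*4 = 0)
(1*1)*I(-3, 0*1) = (1*1)*0 = 1*0 = 0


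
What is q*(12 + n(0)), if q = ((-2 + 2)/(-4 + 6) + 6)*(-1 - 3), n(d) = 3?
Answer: -360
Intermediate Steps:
q = -24 (q = (0/2 + 6)*(-4) = (0*(½) + 6)*(-4) = (0 + 6)*(-4) = 6*(-4) = -24)
q*(12 + n(0)) = -24*(12 + 3) = -24*15 = -360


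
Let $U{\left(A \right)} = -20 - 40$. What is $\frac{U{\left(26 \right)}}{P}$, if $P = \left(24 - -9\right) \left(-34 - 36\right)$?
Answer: $\frac{2}{77} \approx 0.025974$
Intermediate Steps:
$U{\left(A \right)} = -60$
$P = -2310$ ($P = \left(24 + 9\right) \left(-70\right) = 33 \left(-70\right) = -2310$)
$\frac{U{\left(26 \right)}}{P} = - \frac{60}{-2310} = \left(-60\right) \left(- \frac{1}{2310}\right) = \frac{2}{77}$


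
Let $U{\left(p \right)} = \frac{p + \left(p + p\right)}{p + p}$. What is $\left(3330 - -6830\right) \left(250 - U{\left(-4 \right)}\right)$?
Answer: $2524760$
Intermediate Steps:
$U{\left(p \right)} = \frac{3}{2}$ ($U{\left(p \right)} = \frac{p + 2 p}{2 p} = 3 p \frac{1}{2 p} = \frac{3}{2}$)
$\left(3330 - -6830\right) \left(250 - U{\left(-4 \right)}\right) = \left(3330 - -6830\right) \left(250 - \frac{3}{2}\right) = \left(3330 + 6830\right) \left(250 - \frac{3}{2}\right) = 10160 \cdot \frac{497}{2} = 2524760$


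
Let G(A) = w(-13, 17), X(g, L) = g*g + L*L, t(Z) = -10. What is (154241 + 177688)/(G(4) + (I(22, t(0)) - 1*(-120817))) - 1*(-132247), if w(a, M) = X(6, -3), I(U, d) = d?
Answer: 1775849597/13428 ≈ 1.3225e+5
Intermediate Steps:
X(g, L) = L**2 + g**2 (X(g, L) = g**2 + L**2 = L**2 + g**2)
w(a, M) = 45 (w(a, M) = (-3)**2 + 6**2 = 9 + 36 = 45)
G(A) = 45
(154241 + 177688)/(G(4) + (I(22, t(0)) - 1*(-120817))) - 1*(-132247) = (154241 + 177688)/(45 + (-10 - 1*(-120817))) - 1*(-132247) = 331929/(45 + (-10 + 120817)) + 132247 = 331929/(45 + 120807) + 132247 = 331929/120852 + 132247 = 331929*(1/120852) + 132247 = 36881/13428 + 132247 = 1775849597/13428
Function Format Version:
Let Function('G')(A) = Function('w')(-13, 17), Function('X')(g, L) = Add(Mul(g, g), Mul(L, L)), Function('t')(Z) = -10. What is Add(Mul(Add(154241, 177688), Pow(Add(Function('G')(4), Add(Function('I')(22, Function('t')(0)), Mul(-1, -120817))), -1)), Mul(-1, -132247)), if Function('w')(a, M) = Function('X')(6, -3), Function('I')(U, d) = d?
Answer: Rational(1775849597, 13428) ≈ 1.3225e+5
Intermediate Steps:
Function('X')(g, L) = Add(Pow(L, 2), Pow(g, 2)) (Function('X')(g, L) = Add(Pow(g, 2), Pow(L, 2)) = Add(Pow(L, 2), Pow(g, 2)))
Function('w')(a, M) = 45 (Function('w')(a, M) = Add(Pow(-3, 2), Pow(6, 2)) = Add(9, 36) = 45)
Function('G')(A) = 45
Add(Mul(Add(154241, 177688), Pow(Add(Function('G')(4), Add(Function('I')(22, Function('t')(0)), Mul(-1, -120817))), -1)), Mul(-1, -132247)) = Add(Mul(Add(154241, 177688), Pow(Add(45, Add(-10, Mul(-1, -120817))), -1)), Mul(-1, -132247)) = Add(Mul(331929, Pow(Add(45, Add(-10, 120817)), -1)), 132247) = Add(Mul(331929, Pow(Add(45, 120807), -1)), 132247) = Add(Mul(331929, Pow(120852, -1)), 132247) = Add(Mul(331929, Rational(1, 120852)), 132247) = Add(Rational(36881, 13428), 132247) = Rational(1775849597, 13428)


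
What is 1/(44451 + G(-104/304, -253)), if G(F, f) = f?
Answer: 1/44198 ≈ 2.2625e-5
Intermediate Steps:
1/(44451 + G(-104/304, -253)) = 1/(44451 - 253) = 1/44198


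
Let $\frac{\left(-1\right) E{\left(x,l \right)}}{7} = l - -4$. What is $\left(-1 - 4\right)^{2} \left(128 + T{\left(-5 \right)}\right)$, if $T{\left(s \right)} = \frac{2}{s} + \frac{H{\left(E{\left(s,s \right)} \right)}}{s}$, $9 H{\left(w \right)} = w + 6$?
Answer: $\frac{28645}{9} \approx 3182.8$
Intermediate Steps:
$E{\left(x,l \right)} = -28 - 7 l$ ($E{\left(x,l \right)} = - 7 \left(l - -4\right) = - 7 \left(l + 4\right) = - 7 \left(4 + l\right) = -28 - 7 l$)
$H{\left(w \right)} = \frac{2}{3} + \frac{w}{9}$ ($H{\left(w \right)} = \frac{w + 6}{9} = \frac{6 + w}{9} = \frac{2}{3} + \frac{w}{9}$)
$T{\left(s \right)} = \frac{2}{s} + \frac{- \frac{22}{9} - \frac{7 s}{9}}{s}$ ($T{\left(s \right)} = \frac{2}{s} + \frac{\frac{2}{3} + \frac{-28 - 7 s}{9}}{s} = \frac{2}{s} + \frac{\frac{2}{3} - \left(\frac{28}{9} + \frac{7 s}{9}\right)}{s} = \frac{2}{s} + \frac{- \frac{22}{9} - \frac{7 s}{9}}{s}$)
$\left(-1 - 4\right)^{2} \left(128 + T{\left(-5 \right)}\right) = \left(-1 - 4\right)^{2} \left(128 + \frac{-4 - -35}{9 \left(-5\right)}\right) = \left(-5\right)^{2} \left(128 + \frac{1}{9} \left(- \frac{1}{5}\right) \left(-4 + 35\right)\right) = 25 \left(128 + \frac{1}{9} \left(- \frac{1}{5}\right) 31\right) = 25 \left(128 - \frac{31}{45}\right) = 25 \cdot \frac{5729}{45} = \frac{28645}{9}$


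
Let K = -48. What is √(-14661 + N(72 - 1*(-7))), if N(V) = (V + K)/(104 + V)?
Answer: 2*I*√122744139/183 ≈ 121.08*I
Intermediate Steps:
N(V) = (-48 + V)/(104 + V) (N(V) = (V - 48)/(104 + V) = (-48 + V)/(104 + V))
√(-14661 + N(72 - 1*(-7))) = √(-14661 + (-48 + (72 - 1*(-7)))/(104 + (72 - 1*(-7)))) = √(-14661 + (-48 + (72 + 7))/(104 + (72 + 7))) = √(-14661 + (-48 + 79)/(104 + 79)) = √(-14661 + 31/183) = √(-2682932/183) = 2*I*√122744139/183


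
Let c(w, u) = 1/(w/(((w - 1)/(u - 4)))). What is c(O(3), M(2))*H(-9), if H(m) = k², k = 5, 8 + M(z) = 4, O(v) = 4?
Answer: -75/32 ≈ -2.3438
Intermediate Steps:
M(z) = -4 (M(z) = -8 + 4 = -4)
c(w, u) = (-1 + w)/(w*(-4 + u)) (c(w, u) = 1/(w/(((-1 + w)/(-4 + u)))) = 1/(w*((-4 + u)/(-1 + w))) = 1/(w*(-4 + u)/(-1 + w)) = (-1 + w)/(w*(-4 + u)))
H(m) = 25 (H(m) = 5² = 25)
c(O(3), M(2))*H(-9) = ((-1 + 4)/(4*(-4 - 4)))*25 = ((¼)*3/(-8))*25 = ((¼)*(-⅛)*3)*25 = -3/32*25 = -75/32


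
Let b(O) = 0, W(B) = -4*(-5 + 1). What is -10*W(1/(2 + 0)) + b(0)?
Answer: -160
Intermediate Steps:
W(B) = 16 (W(B) = -4*(-4) = 16)
-10*W(1/(2 + 0)) + b(0) = -10*16 + 0 = -160 + 0 = -160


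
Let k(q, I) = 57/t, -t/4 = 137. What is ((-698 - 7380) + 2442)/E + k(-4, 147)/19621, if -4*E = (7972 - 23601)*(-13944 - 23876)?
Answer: 52176992773/1588892154476060 ≈ 3.2839e-5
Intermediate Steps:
t = -548 (t = -4*137 = -548)
k(q, I) = -57/548 (k(q, I) = 57/(-548) = 57*(-1/548) = -57/548)
E = -147772195 (E = -(7972 - 23601)*(-13944 - 23876)/4 = -(-15629)*(-37820)/4 = -¼*591088780 = -147772195)
((-698 - 7380) + 2442)/E + k(-4, 147)/19621 = ((-698 - 7380) + 2442)/(-147772195) - 57/548/19621 = (-8078 + 2442)*(-1/147772195) - 57/548*1/19621 = -5636*(-1/147772195) - 57/10752308 = 5636/147772195 - 57/10752308 = 52176992773/1588892154476060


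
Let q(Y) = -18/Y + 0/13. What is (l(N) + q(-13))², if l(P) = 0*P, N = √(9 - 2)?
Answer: 324/169 ≈ 1.9172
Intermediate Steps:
N = √7 ≈ 2.6458
l(P) = 0
q(Y) = -18/Y (q(Y) = -18/Y + 0*(1/13) = -18/Y + 0 = -18/Y)
(l(N) + q(-13))² = (0 - 18/(-13))² = (0 - 18*(-1/13))² = (0 + 18/13)² = (18/13)² = 324/169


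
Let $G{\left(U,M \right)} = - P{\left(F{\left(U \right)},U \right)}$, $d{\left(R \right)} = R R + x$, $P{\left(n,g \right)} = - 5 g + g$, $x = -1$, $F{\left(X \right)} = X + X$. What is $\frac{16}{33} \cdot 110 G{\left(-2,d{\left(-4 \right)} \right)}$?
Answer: $- \frac{1280}{3} \approx -426.67$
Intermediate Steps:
$F{\left(X \right)} = 2 X$
$P{\left(n,g \right)} = - 4 g$
$d{\left(R \right)} = -1 + R^{2}$ ($d{\left(R \right)} = R R - 1 = R^{2} - 1 = -1 + R^{2}$)
$G{\left(U,M \right)} = 4 U$ ($G{\left(U,M \right)} = - \left(-4\right) U = 4 U$)
$\frac{16}{33} \cdot 110 G{\left(-2,d{\left(-4 \right)} \right)} = \frac{16}{33} \cdot 110 \cdot 4 \left(-2\right) = 16 \cdot \frac{1}{33} \cdot 110 \left(-8\right) = \frac{16}{33} \left(-880\right) = - \frac{1280}{3}$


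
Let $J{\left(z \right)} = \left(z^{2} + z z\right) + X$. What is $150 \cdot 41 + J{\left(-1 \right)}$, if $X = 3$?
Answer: $6155$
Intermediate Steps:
$J{\left(z \right)} = 3 + 2 z^{2}$ ($J{\left(z \right)} = \left(z^{2} + z z\right) + 3 = \left(z^{2} + z^{2}\right) + 3 = 2 z^{2} + 3 = 3 + 2 z^{2}$)
$150 \cdot 41 + J{\left(-1 \right)} = 150 \cdot 41 + \left(3 + 2 \left(-1\right)^{2}\right) = 6150 + \left(3 + 2 \cdot 1\right) = 6150 + \left(3 + 2\right) = 6150 + 5 = 6155$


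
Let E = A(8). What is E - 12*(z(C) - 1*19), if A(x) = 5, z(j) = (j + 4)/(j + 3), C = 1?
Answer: 218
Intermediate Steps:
z(j) = (4 + j)/(3 + j)
E = 5
E - 12*(z(C) - 1*19) = 5 - 12*((4 + 1)/(3 + 1) - 1*19) = 5 - 12*(5/4 - 19) = 5 - 12*(-71/4) = 5 + 213 = 218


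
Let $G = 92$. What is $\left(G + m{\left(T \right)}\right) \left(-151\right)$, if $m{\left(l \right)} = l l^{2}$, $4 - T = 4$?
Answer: $-13892$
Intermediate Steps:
$T = 0$ ($T = 4 - 4 = 0$)
$m{\left(l \right)} = l^{3}$
$\left(G + m{\left(T \right)}\right) \left(-151\right) = \left(92 + 0^{3}\right) \left(-151\right) = \left(92 + 0\right) \left(-151\right) = 92 \left(-151\right) = -13892$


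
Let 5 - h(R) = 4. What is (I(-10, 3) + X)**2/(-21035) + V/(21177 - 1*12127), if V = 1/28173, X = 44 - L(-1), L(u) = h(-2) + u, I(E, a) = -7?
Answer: -69809590763/1072640489550 ≈ -0.065082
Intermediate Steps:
h(R) = 1 (h(R) = 5 - 1*4 = 5 - 4 = 1)
L(u) = 1 + u
X = 44 (X = 44 - (1 - 1) = 44 - 1*0 = 44 + 0 = 44)
V = 1/28173 ≈ 3.5495e-5
(I(-10, 3) + X)**2/(-21035) + V/(21177 - 1*12127) = (-7 + 44)**2/(-21035) + 1/(28173*(21177 - 1*12127)) = 37**2*(-1/21035) + 1/(28173*(21177 - 12127)) = 1369*(-1/21035) + (1/28173)/9050 = -1369/21035 + (1/28173)*(1/9050) = -1369/21035 + 1/254965650 = -69809590763/1072640489550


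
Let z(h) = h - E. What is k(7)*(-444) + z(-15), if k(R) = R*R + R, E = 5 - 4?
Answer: -24880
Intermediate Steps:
E = 1
z(h) = -1 + h (z(h) = h - 1*1 = h - 1 = -1 + h)
k(R) = R + R² (k(R) = R² + R = R + R²)
k(7)*(-444) + z(-15) = (7*(1 + 7))*(-444) + (-1 - 15) = (7*8)*(-444) - 16 = 56*(-444) - 16 = -24864 - 16 = -24880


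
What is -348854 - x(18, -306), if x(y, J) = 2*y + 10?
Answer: -348900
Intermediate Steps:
x(y, J) = 10 + 2*y
-348854 - x(18, -306) = -348854 - (10 + 2*18) = -348854 - (10 + 36) = -348854 - 1*46 = -348854 - 46 = -348900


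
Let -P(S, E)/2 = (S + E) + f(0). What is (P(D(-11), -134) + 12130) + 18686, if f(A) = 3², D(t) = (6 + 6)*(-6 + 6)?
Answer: 31066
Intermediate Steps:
D(t) = 0 (D(t) = 12*0 = 0)
f(A) = 9
P(S, E) = -18 - 2*E - 2*S (P(S, E) = -2*((S + E) + 9) = -2*((E + S) + 9) = -2*(9 + E + S) = -18 - 2*E - 2*S)
(P(D(-11), -134) + 12130) + 18686 = ((-18 - 2*(-134) - 2*0) + 12130) + 18686 = ((-18 + 268 + 0) + 12130) + 18686 = (250 + 12130) + 18686 = 12380 + 18686 = 31066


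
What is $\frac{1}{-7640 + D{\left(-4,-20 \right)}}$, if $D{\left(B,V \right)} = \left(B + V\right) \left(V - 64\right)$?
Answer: $- \frac{1}{5624} \approx -0.00017781$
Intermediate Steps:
$D{\left(B,V \right)} = \left(-64 + V\right) \left(B + V\right)$ ($D{\left(B,V \right)} = \left(B + V\right) \left(V - 64\right) = \left(B + V\right) \left(-64 + V\right) = \left(-64 + V\right) \left(B + V\right)$)
$\frac{1}{-7640 + D{\left(-4,-20 \right)}} = \frac{1}{-7640 - \left(-1616 - 400\right)} = \frac{1}{-7640 + \left(400 + 256 + 1280 + 80\right)} = \frac{1}{-7640 + 2016} = \frac{1}{-5624} = - \frac{1}{5624}$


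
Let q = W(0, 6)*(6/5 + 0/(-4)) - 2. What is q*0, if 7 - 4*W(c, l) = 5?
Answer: 0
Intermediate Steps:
W(c, l) = ½ (W(c, l) = 7/4 - ¼*5 = 7/4 - 5/4 = ½)
q = -7/5 (q = (6/5 + 0/(-4))/2 - 2 = (6*(⅕) + 0*(-¼))/2 - 2 = (6/5 + 0)/2 - 2 = (½)*(6/5) - 2 = ⅗ - 2 = -7/5 ≈ -1.4000)
q*0 = -7/5*0 = 0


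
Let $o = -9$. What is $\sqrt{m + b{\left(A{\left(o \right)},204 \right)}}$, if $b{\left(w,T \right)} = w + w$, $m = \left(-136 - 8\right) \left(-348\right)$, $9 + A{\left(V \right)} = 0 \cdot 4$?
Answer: $33 \sqrt{46} \approx 223.82$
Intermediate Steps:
$A{\left(V \right)} = -9$ ($A{\left(V \right)} = -9 + 0 \cdot 4 = -9 + 0 = -9$)
$m = 50112$ ($m = \left(-144\right) \left(-348\right) = 50112$)
$b{\left(w,T \right)} = 2 w$
$\sqrt{m + b{\left(A{\left(o \right)},204 \right)}} = \sqrt{50112 + 2 \left(-9\right)} = \sqrt{50112 - 18} = \sqrt{50094} = 33 \sqrt{46}$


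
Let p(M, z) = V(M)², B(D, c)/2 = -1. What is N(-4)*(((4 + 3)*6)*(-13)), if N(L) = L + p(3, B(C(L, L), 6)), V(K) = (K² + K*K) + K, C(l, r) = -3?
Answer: -238602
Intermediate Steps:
B(D, c) = -2 (B(D, c) = 2*(-1) = -2)
V(K) = K + 2*K² (V(K) = (K² + K²) + K = 2*K² + K = K + 2*K²)
p(M, z) = M²*(1 + 2*M)² (p(M, z) = (M*(1 + 2*M))² = M²*(1 + 2*M)²)
N(L) = 441 + L (N(L) = L + 3²*(1 + 2*3)² = L + 9*(1 + 6)² = L + 9*7² = L + 9*49 = L + 441 = 441 + L)
N(-4)*(((4 + 3)*6)*(-13)) = (441 - 4)*(((4 + 3)*6)*(-13)) = 437*((7*6)*(-13)) = 437*(42*(-13)) = 437*(-546) = -238602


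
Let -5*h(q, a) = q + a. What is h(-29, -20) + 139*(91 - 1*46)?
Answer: 31324/5 ≈ 6264.8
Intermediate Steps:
h(q, a) = -a/5 - q/5 (h(q, a) = -(q + a)/5 = -(a + q)/5 = -a/5 - q/5)
h(-29, -20) + 139*(91 - 1*46) = (-⅕*(-20) - ⅕*(-29)) + 139*(91 - 1*46) = (4 + 29/5) + 139*(91 - 46) = 49/5 + 139*45 = 49/5 + 6255 = 31324/5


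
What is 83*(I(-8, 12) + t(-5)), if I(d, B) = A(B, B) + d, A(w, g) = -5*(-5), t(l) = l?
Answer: 996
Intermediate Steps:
A(w, g) = 25
I(d, B) = 25 + d
83*(I(-8, 12) + t(-5)) = 83*((25 - 8) - 5) = 83*(17 - 5) = 83*12 = 996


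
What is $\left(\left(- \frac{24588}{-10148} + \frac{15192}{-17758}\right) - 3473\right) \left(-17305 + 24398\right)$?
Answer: $- \frac{554655362009774}{22526023} \approx -2.4623 \cdot 10^{7}$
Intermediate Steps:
$\left(\left(- \frac{24588}{-10148} + \frac{15192}{-17758}\right) - 3473\right) \left(-17305 + 24398\right) = \left(\left(\left(-24588\right) \left(- \frac{1}{10148}\right) + 15192 \left(- \frac{1}{17758}\right)\right) - 3473\right) 7093 = \left(\left(\frac{6147}{2537} - \frac{7596}{8879}\right) - 3473\right) 7093 = \left(\frac{35308161}{22526023} - 3473\right) 7093 = \left(- \frac{78197569718}{22526023}\right) 7093 = - \frac{554655362009774}{22526023}$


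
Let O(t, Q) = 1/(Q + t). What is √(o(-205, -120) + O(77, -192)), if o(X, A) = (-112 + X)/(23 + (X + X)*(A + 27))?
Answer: 4*I*√20459355485/4387595 ≈ 0.1304*I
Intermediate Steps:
o(X, A) = (-112 + X)/(23 + 2*X*(27 + A)) (o(X, A) = (-112 + X)/(23 + (2*X)*(27 + A)) = (-112 + X)/(23 + 2*X*(27 + A)))
√(o(-205, -120) + O(77, -192)) = √((-112 - 205)/(23 + 54*(-205) + 2*(-120)*(-205)) + 1/(-192 + 77)) = √(-317/(23 - 11070 + 49200) + 1/(-115)) = √(-317/38153 - 1/115) = √(-74608/4387595) = 4*I*√20459355485/4387595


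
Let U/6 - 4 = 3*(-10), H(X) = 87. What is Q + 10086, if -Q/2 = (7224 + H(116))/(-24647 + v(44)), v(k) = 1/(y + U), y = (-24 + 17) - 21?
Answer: 15247731554/1511683 ≈ 10087.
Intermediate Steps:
U = -156 (U = 24 + 6*(3*(-10)) = 24 + 6*(-30) = 24 - 180 = -156)
y = -28 (y = -7 - 21 = -28)
v(k) = -1/184 (v(k) = 1/(-28 - 156) = 1/(-184) = -1/184)
Q = 896816/1511683 (Q = -2*(7224 + 87)/(-24647 - 1/184) = -14622/(-4535049/184) = -14622*(-184)/4535049 = -2*(-448408/1511683) = 896816/1511683 ≈ 0.59326)
Q + 10086 = 896816/1511683 + 10086 = 15247731554/1511683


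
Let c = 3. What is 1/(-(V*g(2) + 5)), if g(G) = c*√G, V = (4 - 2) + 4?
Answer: 5/623 - 18*√2/623 ≈ -0.032834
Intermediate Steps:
V = 6 (V = 2 + 4 = 6)
g(G) = 3*√G
1/(-(V*g(2) + 5)) = 1/(-(6*(3*√2) + 5)) = 1/(-(18*√2 + 5)) = 1/(-(5 + 18*√2)) = 1/(-5 - 18*√2)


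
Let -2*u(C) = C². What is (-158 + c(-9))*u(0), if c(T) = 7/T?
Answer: 0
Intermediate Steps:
u(C) = -C²/2
(-158 + c(-9))*u(0) = (-158 + 7/(-9))*(-½*0²) = (-158 + 7*(-⅑))*(-½*0) = (-158 - 7/9)*0 = -1429/9*0 = 0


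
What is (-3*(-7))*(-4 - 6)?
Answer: -210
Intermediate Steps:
(-3*(-7))*(-4 - 6) = 21*(-10) = -210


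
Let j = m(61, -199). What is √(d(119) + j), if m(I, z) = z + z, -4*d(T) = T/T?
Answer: 3*I*√177/2 ≈ 19.956*I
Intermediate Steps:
d(T) = -¼ (d(T) = -T/(4*T) = -¼*1 = -¼)
m(I, z) = 2*z
j = -398 (j = 2*(-199) = -398)
√(d(119) + j) = √(-¼ - 398) = √(-1593/4) = 3*I*√177/2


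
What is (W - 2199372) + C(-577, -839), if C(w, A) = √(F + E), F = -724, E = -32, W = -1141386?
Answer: -3340758 + 6*I*√21 ≈ -3.3408e+6 + 27.495*I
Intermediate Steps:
C(w, A) = 6*I*√21 (C(w, A) = √(-724 - 32) = √(-756) = 6*I*√21)
(W - 2199372) + C(-577, -839) = (-1141386 - 2199372) + 6*I*√21 = -3340758 + 6*I*√21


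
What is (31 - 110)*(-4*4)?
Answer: 1264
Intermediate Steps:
(31 - 110)*(-4*4) = -79*(-16) = 1264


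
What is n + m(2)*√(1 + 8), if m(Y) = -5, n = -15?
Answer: -30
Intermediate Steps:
n + m(2)*√(1 + 8) = -15 - 5*√(1 + 8) = -15 - 5*√9 = -15 - 5*3 = -15 - 15 = -30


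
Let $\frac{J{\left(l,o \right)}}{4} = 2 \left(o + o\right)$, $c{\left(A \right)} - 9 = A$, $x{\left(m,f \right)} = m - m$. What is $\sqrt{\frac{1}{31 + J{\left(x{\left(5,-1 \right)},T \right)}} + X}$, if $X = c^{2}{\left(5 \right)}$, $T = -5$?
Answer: $\frac{3 \sqrt{1067}}{7} \approx 13.999$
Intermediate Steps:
$x{\left(m,f \right)} = 0$
$c{\left(A \right)} = 9 + A$
$X = 196$ ($X = \left(9 + 5\right)^{2} = 14^{2} = 196$)
$J{\left(l,o \right)} = 16 o$ ($J{\left(l,o \right)} = 4 \cdot 2 \left(o + o\right) = 4 \cdot 2 \cdot 2 o = 4 \cdot 4 o = 16 o$)
$\sqrt{\frac{1}{31 + J{\left(x{\left(5,-1 \right)},T \right)}} + X} = \sqrt{\frac{1}{31 + 16 \left(-5\right)} + 196} = \sqrt{\frac{1}{31 - 80} + 196} = \sqrt{\frac{1}{-49} + 196} = \sqrt{- \frac{1}{49} + 196} = \sqrt{\frac{9603}{49}} = \frac{3 \sqrt{1067}}{7}$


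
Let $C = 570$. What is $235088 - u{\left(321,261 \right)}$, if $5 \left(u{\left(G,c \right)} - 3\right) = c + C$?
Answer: $\frac{1174594}{5} \approx 2.3492 \cdot 10^{5}$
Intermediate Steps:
$u{\left(G,c \right)} = 117 + \frac{c}{5}$ ($u{\left(G,c \right)} = 3 + \frac{c + 570}{5} = 3 + \frac{570 + c}{5} = 3 + \left(114 + \frac{c}{5}\right) = 117 + \frac{c}{5}$)
$235088 - u{\left(321,261 \right)} = 235088 - \left(117 + \frac{1}{5} \cdot 261\right) = 235088 - \left(117 + \frac{261}{5}\right) = 235088 - \frac{846}{5} = \frac{1174594}{5}$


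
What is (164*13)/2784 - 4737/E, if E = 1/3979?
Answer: -13118571475/696 ≈ -1.8849e+7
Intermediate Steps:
E = 1/3979 ≈ 0.00025132
(164*13)/2784 - 4737/E = (164*13)/2784 - 4737/1/3979 = 2132*(1/2784) - 4737*3979 = 533/696 - 18848523 = -13118571475/696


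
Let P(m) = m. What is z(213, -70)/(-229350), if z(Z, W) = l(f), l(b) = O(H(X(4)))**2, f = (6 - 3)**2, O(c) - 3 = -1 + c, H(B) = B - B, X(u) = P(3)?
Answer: -2/114675 ≈ -1.7441e-5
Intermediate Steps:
X(u) = 3
H(B) = 0
O(c) = 2 + c (O(c) = 3 + (-1 + c) = 2 + c)
f = 9 (f = 3**2 = 9)
l(b) = 4 (l(b) = (2 + 0)**2 = 2**2 = 4)
z(Z, W) = 4
z(213, -70)/(-229350) = 4/(-229350) = 4*(-1/229350) = -2/114675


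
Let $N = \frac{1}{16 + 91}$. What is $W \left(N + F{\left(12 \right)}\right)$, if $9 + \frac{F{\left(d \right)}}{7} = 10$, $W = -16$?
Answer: $- \frac{12000}{107} \approx -112.15$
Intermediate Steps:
$F{\left(d \right)} = 7$ ($F{\left(d \right)} = -63 + 7 \cdot 10 = -63 + 70 = 7$)
$N = \frac{1}{107} \approx 0.0093458$
$W \left(N + F{\left(12 \right)}\right) = - 16 \left(\frac{1}{107} + 7\right) = \left(-16\right) \frac{750}{107} = - \frac{12000}{107}$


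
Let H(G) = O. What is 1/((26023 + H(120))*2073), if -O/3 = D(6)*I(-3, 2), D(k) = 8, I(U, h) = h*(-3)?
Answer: 1/54244191 ≈ 1.8435e-8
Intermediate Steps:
I(U, h) = -3*h
O = 144 (O = -24*(-3*2) = -24*(-6) = -3*(-48) = 144)
H(G) = 144
1/((26023 + H(120))*2073) = 1/((26023 + 144)*2073) = (1/2073)/26167 = (1/26167)*(1/2073) = 1/54244191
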